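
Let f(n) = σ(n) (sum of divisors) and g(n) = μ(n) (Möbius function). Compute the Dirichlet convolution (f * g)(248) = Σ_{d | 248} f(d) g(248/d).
(σ * μ)(248) = 248

Divisors of 248: [1, 2, 4, 8, 31, 62, 124, 248]. For each d | 248:
  d = 1: σ(1) · μ(248/1) = 1 · 0 = 0
  d = 2: σ(2) · μ(248/2) = 3 · 0 = 0
  d = 4: σ(4) · μ(248/4) = 7 · 1 = 7
  d = 8: σ(8) · μ(248/8) = 15 · -1 = -15
  d = 31: σ(31) · μ(248/31) = 32 · 0 = 0
  d = 62: σ(62) · μ(248/62) = 96 · 0 = 0
  d = 124: σ(124) · μ(248/124) = 224 · -1 = -224
  d = 248: σ(248) · μ(248/248) = 480 · 1 = 480
Summing: (σ * μ)(248) = 0 + 0 + 7 + -15 + 0 + 0 + -224 + 480 = 248.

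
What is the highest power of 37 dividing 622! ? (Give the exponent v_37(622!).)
v_37(622!) = 16

Legendre's formula: v_p(n!) = Σ_{k ≥ 1} ⌊n / p^k⌋. For p = 37, n = 622, the terms are:
  ⌊622/37^1⌋ = ⌊622/37⌋ = 16
(the next term ⌊622/37^2⌋ = 0, terminating the sum). Summing: v_37(622!) = 16 = 16.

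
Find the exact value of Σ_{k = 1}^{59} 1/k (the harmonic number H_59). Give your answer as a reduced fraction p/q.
H_59 = 15063255090319832863132951/3230237388259077233637600

Direct summation: H_59 = 1 + 1/2 + ... + 1/59. The least common denominator is lcm(1, ..., 59) = 9690712164777231700912800; over this denominator the numerator is 9690712164777231700912800 + 4845356082388615850456400 + 3230237388259077233637600 + 2422678041194307925228200 + 1938142432955446340182560 + 1615118694129538616818800 + 1384387452111033100130400 + 1211339020597153962614100 + 1076745796086359077879200 + 969071216477723170091280 + 880973833161566518264800 + 807559347064769308409400 + 745439397290556284685600 + 692193726055516550065200 + 646047477651815446727520 + 605669510298576981307050 + 570041892045719511818400 + 538372898043179538939600 + 510037482356696405311200 + 484535608238861585045640 + 461462484037011033376800 + 440486916580783259132400 + 421335311512053552213600 + 403779673532384654204700 + 387628486591089268036512 + 372719698645278142342800 + 358915265362119692626400 + 346096863027758275032600 + 334162488440594196583200 + 323023738825907723363760 + 312603618218620377448800 + 302834755149288490653525 + 293657944387188839421600 + 285020946022859755909200 + 276877490422206620026080 + 269186449021589769469800 + 261911139588573829754400 + 255018741178348202655600 + 248479799096852094895200 + 242267804119430792522820 + 236358833287249553680800 + 230731242018505516688400 + 225365399180865853509600 + 220243458290391629566200 + 215349159217271815575840 + 210667655756026776106800 + 206185365208026206402400 + 201889836766192327102350 + 197769636015861871447200 + 193814243295544634018256 + 190013964015239837272800 + 186359849322639071171400 + 182843625750513805677600 + 179457632681059846313200 + 176194766632313303652960 + 173048431513879137516300 + 170012494118898801770400 + 167081244220297098291600 + 164249358725037825439200 = 45189765270959498589398853, so H_59 = 45189765270959498589398853/9690712164777231700912800; reducing by gcd(45189765270959498589398853, 9690712164777231700912800) = 3 gives 15063255090319832863132951/3230237388259077233637600 ≈ 4.66320. (The PNT-adjacent estimate ln(59) + γ ≈ 4.65475 matches within O(1/n).)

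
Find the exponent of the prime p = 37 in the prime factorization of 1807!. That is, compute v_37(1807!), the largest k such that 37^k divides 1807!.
v_37(1807!) = 49

Legendre's formula: v_p(n!) = Σ_{k ≥ 1} ⌊n / p^k⌋. For p = 37, n = 1807, the terms are:
  ⌊1807/37^1⌋ = ⌊1807/37⌋ = 48
  ⌊1807/37^2⌋ = ⌊1807/1369⌋ = 1
(the next term ⌊1807/37^3⌋ = 0, terminating the sum). Summing: v_37(1807!) = 48 + 1 = 49.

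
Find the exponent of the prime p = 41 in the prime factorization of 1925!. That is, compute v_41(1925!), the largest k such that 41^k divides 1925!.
v_41(1925!) = 47

Legendre's formula: v_p(n!) = Σ_{k ≥ 1} ⌊n / p^k⌋. For p = 41, n = 1925, the terms are:
  ⌊1925/41^1⌋ = ⌊1925/41⌋ = 46
  ⌊1925/41^2⌋ = ⌊1925/1681⌋ = 1
(the next term ⌊1925/41^3⌋ = 0, terminating the sum). Summing: v_41(1925!) = 46 + 1 = 47.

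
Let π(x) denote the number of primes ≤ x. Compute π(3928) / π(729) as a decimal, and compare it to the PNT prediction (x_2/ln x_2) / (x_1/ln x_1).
π(3928)/π(729) = 544/129 ≈ 4.2171;  PNT prediction ≈ 4.2917.

π(729) = 129 and π(3928) = 544, so π(3928)/π(729) ≈ 4.2171. The PNT-predicted ratio is (3928/ln(3928)) / (729/ln(729)) ≈ 4.2917. The two agree to within a few percent, as expected.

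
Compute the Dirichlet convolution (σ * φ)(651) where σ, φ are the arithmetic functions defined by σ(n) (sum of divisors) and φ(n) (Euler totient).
(σ * φ)(651) = 5208

Divisors of 651: [1, 3, 7, 21, 31, 93, 217, 651]. For each d | 651:
  d = 1: σ(1) · φ(651/1) = 1 · 360 = 360
  d = 3: σ(3) · φ(651/3) = 4 · 180 = 720
  d = 7: σ(7) · φ(651/7) = 8 · 60 = 480
  d = 21: σ(21) · φ(651/21) = 32 · 30 = 960
  d = 31: σ(31) · φ(651/31) = 32 · 12 = 384
  d = 93: σ(93) · φ(651/93) = 128 · 6 = 768
  d = 217: σ(217) · φ(651/217) = 256 · 2 = 512
  d = 651: σ(651) · φ(651/651) = 1024 · 1 = 1024
Summing: (σ * φ)(651) = 360 + 720 + 480 + 960 + 384 + 768 + 512 + 1024 = 5208.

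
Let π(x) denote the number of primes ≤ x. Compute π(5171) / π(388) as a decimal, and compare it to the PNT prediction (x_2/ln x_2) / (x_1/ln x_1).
π(5171)/π(388) = 689/76 ≈ 9.0658;  PNT prediction ≈ 9.2908.

π(388) = 76 and π(5171) = 689, so π(5171)/π(388) ≈ 9.0658. The PNT-predicted ratio is (5171/ln(5171)) / (388/ln(388)) ≈ 9.2908. The two agree to within a few percent, as expected.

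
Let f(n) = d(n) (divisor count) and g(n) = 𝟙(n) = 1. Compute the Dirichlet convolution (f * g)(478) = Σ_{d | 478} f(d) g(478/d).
(d * 𝟙)(478) = 9

Divisors of 478: [1, 2, 239, 478]. For each d | 478:
  d = 1: d(1) · 𝟙(478/1) = 1 · 1 = 1
  d = 2: d(2) · 𝟙(478/2) = 2 · 1 = 2
  d = 239: d(239) · 𝟙(478/239) = 2 · 1 = 2
  d = 478: d(478) · 𝟙(478/478) = 4 · 1 = 4
Summing: (d * 𝟙)(478) = 1 + 2 + 2 + 4 = 9.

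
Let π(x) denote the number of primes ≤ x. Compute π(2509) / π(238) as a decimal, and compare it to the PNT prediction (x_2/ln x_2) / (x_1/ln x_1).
π(2509)/π(238) = 368/51 ≈ 7.2157;  PNT prediction ≈ 7.3699.

π(238) = 51 and π(2509) = 368, so π(2509)/π(238) ≈ 7.2157. The PNT-predicted ratio is (2509/ln(2509)) / (238/ln(238)) ≈ 7.3699. The two agree to within a few percent, as expected.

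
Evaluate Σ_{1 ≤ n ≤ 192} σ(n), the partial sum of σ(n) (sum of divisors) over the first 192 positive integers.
Σ_{n ≤ 192} σ(n) = 30490

Compute σ(n) for each 1 ≤ n ≤ 192: σ(1) = 1, σ(2) = 3, σ(3) = 4, σ(4) = 7, σ(5) = 6, σ(6) = 12, σ(7) = 8, σ(8) = 15, σ(9) = 13, σ(10) = 18, σ(11) = 12, σ(12) = 28, σ(13) = 14, σ(14) = 24, σ(15) = 24, σ(16) = 31, σ(17) = 18, σ(18) = 39, σ(19) = 20, σ(20) = 42, σ(21) = 32, σ(22) = 36, σ(23) = 24, σ(24) = 60, σ(25) = 31, σ(26) = 42, σ(27) = 40, σ(28) = 56, σ(29) = 30, σ(30) = 72, σ(31) = 32, σ(32) = 63, σ(33) = 48, σ(34) = 54, σ(35) = 48, σ(36) = 91, σ(37) = 38, σ(38) = 60, σ(39) = 56, σ(40) = 90, σ(41) = 42, σ(42) = 96, σ(43) = 44, σ(44) = 84, σ(45) = 78, σ(46) = 72, σ(47) = 48, σ(48) = 124, σ(49) = 57, σ(50) = 93, σ(51) = 72, σ(52) = 98, σ(53) = 54, σ(54) = 120, σ(55) = 72, σ(56) = 120, σ(57) = 80, σ(58) = 90, σ(59) = 60, σ(60) = 168, σ(61) = 62, σ(62) = 96, σ(63) = 104, σ(64) = 127, σ(65) = 84, σ(66) = 144, σ(67) = 68, σ(68) = 126, σ(69) = 96, σ(70) = 144, σ(71) = 72, σ(72) = 195, σ(73) = 74, σ(74) = 114, σ(75) = 124, σ(76) = 140, σ(77) = 96, σ(78) = 168, σ(79) = 80, σ(80) = 186, σ(81) = 121, σ(82) = 126, σ(83) = 84, σ(84) = 224, σ(85) = 108, σ(86) = 132, σ(87) = 120, σ(88) = 180, σ(89) = 90, σ(90) = 234, σ(91) = 112, σ(92) = 168, σ(93) = 128, σ(94) = 144, σ(95) = 120, σ(96) = 252, σ(97) = 98, σ(98) = 171, σ(99) = 156, σ(100) = 217, σ(101) = 102, σ(102) = 216, σ(103) = 104, σ(104) = 210, σ(105) = 192, σ(106) = 162, σ(107) = 108, σ(108) = 280, σ(109) = 110, σ(110) = 216, σ(111) = 152, σ(112) = 248, σ(113) = 114, σ(114) = 240, σ(115) = 144, σ(116) = 210, σ(117) = 182, σ(118) = 180, σ(119) = 144, σ(120) = 360, σ(121) = 133, σ(122) = 186, σ(123) = 168, σ(124) = 224, σ(125) = 156, σ(126) = 312, σ(127) = 128, σ(128) = 255, σ(129) = 176, σ(130) = 252, σ(131) = 132, σ(132) = 336, σ(133) = 160, σ(134) = 204, σ(135) = 240, σ(136) = 270, σ(137) = 138, σ(138) = 288, σ(139) = 140, σ(140) = 336, σ(141) = 192, σ(142) = 216, σ(143) = 168, σ(144) = 403, σ(145) = 180, σ(146) = 222, σ(147) = 228, σ(148) = 266, σ(149) = 150, σ(150) = 372, σ(151) = 152, σ(152) = 300, σ(153) = 234, σ(154) = 288, σ(155) = 192, σ(156) = 392, σ(157) = 158, σ(158) = 240, σ(159) = 216, σ(160) = 378, σ(161) = 192, σ(162) = 363, σ(163) = 164, σ(164) = 294, σ(165) = 288, σ(166) = 252, σ(167) = 168, σ(168) = 480, σ(169) = 183, σ(170) = 324, σ(171) = 260, σ(172) = 308, σ(173) = 174, σ(174) = 360, σ(175) = 248, σ(176) = 372, σ(177) = 240, σ(178) = 270, σ(179) = 180, σ(180) = 546, σ(181) = 182, σ(182) = 336, σ(183) = 248, σ(184) = 360, σ(185) = 228, σ(186) = 384, σ(187) = 216, σ(188) = 336, σ(189) = 320, σ(190) = 360, σ(191) = 192, σ(192) = 508. Summing all 192 values: 30490. (Average order: Σ_{n ≤ x} σ(n) ~ (π²/12) x². For x = 192, (π²/12)·192² ≈ 30319.42.)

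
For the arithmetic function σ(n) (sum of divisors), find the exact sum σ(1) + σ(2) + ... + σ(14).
Σ_{n ≤ 14} σ(n) = 165

Compute σ(n) for each 1 ≤ n ≤ 14: σ(1) = 1, σ(2) = 3, σ(3) = 4, σ(4) = 7, σ(5) = 6, σ(6) = 12, σ(7) = 8, σ(8) = 15, σ(9) = 13, σ(10) = 18, σ(11) = 12, σ(12) = 28, σ(13) = 14, σ(14) = 24. Summing all 14 values: 165. (Average order: Σ_{n ≤ x} σ(n) ~ (π²/12) x². For x = 14, (π²/12)·14² ≈ 161.20.)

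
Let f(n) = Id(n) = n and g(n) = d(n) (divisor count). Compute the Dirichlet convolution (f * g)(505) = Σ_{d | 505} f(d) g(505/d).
(Id * d)(505) = 721

Divisors of 505: [1, 5, 101, 505]. For each d | 505:
  d = 1: Id(1) · d(505/1) = 1 · 4 = 4
  d = 5: Id(5) · d(505/5) = 5 · 2 = 10
  d = 101: Id(101) · d(505/101) = 101 · 2 = 202
  d = 505: Id(505) · d(505/505) = 505 · 1 = 505
Summing: (Id * d)(505) = 4 + 10 + 202 + 505 = 721.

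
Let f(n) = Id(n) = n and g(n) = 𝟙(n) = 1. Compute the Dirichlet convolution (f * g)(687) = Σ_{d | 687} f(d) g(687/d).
(Id * 𝟙)(687) = 920

Divisors of 687: [1, 3, 229, 687]. For each d | 687:
  d = 1: Id(1) · 𝟙(687/1) = 1 · 1 = 1
  d = 3: Id(3) · 𝟙(687/3) = 3 · 1 = 3
  d = 229: Id(229) · 𝟙(687/229) = 229 · 1 = 229
  d = 687: Id(687) · 𝟙(687/687) = 687 · 1 = 687
Summing: (Id * 𝟙)(687) = 1 + 3 + 229 + 687 = 920.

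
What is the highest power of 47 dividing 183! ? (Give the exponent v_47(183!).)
v_47(183!) = 3

Legendre's formula: v_p(n!) = Σ_{k ≥ 1} ⌊n / p^k⌋. For p = 47, n = 183, the terms are:
  ⌊183/47^1⌋ = ⌊183/47⌋ = 3
(the next term ⌊183/47^2⌋ = 0, terminating the sum). Summing: v_47(183!) = 3 = 3.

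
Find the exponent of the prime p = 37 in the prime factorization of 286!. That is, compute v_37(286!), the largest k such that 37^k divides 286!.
v_37(286!) = 7

Legendre's formula: v_p(n!) = Σ_{k ≥ 1} ⌊n / p^k⌋. For p = 37, n = 286, the terms are:
  ⌊286/37^1⌋ = ⌊286/37⌋ = 7
(the next term ⌊286/37^2⌋ = 0, terminating the sum). Summing: v_37(286!) = 7 = 7.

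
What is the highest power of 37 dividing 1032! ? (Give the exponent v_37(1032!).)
v_37(1032!) = 27

Legendre's formula: v_p(n!) = Σ_{k ≥ 1} ⌊n / p^k⌋. For p = 37, n = 1032, the terms are:
  ⌊1032/37^1⌋ = ⌊1032/37⌋ = 27
(the next term ⌊1032/37^2⌋ = 0, terminating the sum). Summing: v_37(1032!) = 27 = 27.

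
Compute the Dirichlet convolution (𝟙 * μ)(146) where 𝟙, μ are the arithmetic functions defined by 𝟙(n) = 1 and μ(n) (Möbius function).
(𝟙 * μ)(146) = 0

Divisors of 146: [1, 2, 73, 146]. For each d | 146:
  d = 1: 𝟙(1) · μ(146/1) = 1 · 1 = 1
  d = 2: 𝟙(2) · μ(146/2) = 1 · -1 = -1
  d = 73: 𝟙(73) · μ(146/73) = 1 · -1 = -1
  d = 146: 𝟙(146) · μ(146/146) = 1 · 1 = 1
Summing: (𝟙 * μ)(146) = 1 + -1 + -1 + 1 = 0.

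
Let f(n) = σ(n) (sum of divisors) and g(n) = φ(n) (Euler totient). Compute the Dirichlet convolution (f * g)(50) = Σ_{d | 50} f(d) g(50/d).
(σ * φ)(50) = 300

Divisors of 50: [1, 2, 5, 10, 25, 50]. For each d | 50:
  d = 1: σ(1) · φ(50/1) = 1 · 20 = 20
  d = 2: σ(2) · φ(50/2) = 3 · 20 = 60
  d = 5: σ(5) · φ(50/5) = 6 · 4 = 24
  d = 10: σ(10) · φ(50/10) = 18 · 4 = 72
  d = 25: σ(25) · φ(50/25) = 31 · 1 = 31
  d = 50: σ(50) · φ(50/50) = 93 · 1 = 93
Summing: (σ * φ)(50) = 20 + 60 + 24 + 72 + 31 + 93 = 300.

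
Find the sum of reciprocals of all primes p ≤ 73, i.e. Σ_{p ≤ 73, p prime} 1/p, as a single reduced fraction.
Σ 1/p = 71544353681891529224514036059/40729680599249024150621323470

π(73) = 21, so the primes ≤ 73 are [2, 3, 5, 7, 11, 13, 17, 19, 23, 29, 31, 37, 41, 43, 47, 53, 59, 61, 67, 71, 73]. Summing 1/p over these primes: 71544353681891529224514036059/40729680599249024150621323470 ≈ 1.7566. Mertens estimate ln ln(73) + 0.2615 ≈ 1.7179.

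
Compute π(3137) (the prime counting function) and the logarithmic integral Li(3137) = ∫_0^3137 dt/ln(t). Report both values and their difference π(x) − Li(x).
π(3137) = 446;  Li(3137) ≈ 459.82;  π(x) − Li(x) ≈ -13.82.

Direct count of primes ≤ 3137 gives π(3137) = 446. Numerical evaluation of the logarithmic integral gives Li(3137) ≈ 459.82. The difference π(x) − Li(x) ≈ -13.82 is typically negative for small/moderate x (Li(x) overestimates), though Littlewood's theorem shows this sign changes infinitely often.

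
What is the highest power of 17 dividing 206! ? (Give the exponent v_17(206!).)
v_17(206!) = 12

Legendre's formula: v_p(n!) = Σ_{k ≥ 1} ⌊n / p^k⌋. For p = 17, n = 206, the terms are:
  ⌊206/17^1⌋ = ⌊206/17⌋ = 12
(the next term ⌊206/17^2⌋ = 0, terminating the sum). Summing: v_17(206!) = 12 = 12.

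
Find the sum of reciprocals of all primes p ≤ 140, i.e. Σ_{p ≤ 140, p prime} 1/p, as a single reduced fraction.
Σ 1/p = 18825509850919239131453102166593625244431364344421618363/10014646650599190067509233131649940057366334653200433090

π(140) = 34, so the primes ≤ 140 are [2, 3, 5, 7, 11, 13, 17, 19, 23, 29, 31, 37, 41, 43, 47, 53, 59, 61, 67, 71, 73, 79, 83, 89, 97, 101, 103, 107, 109, 113, 127, 131, 137, 139]. Summing 1/p over these primes: 18825509850919239131453102166593625244431364344421618363/10014646650599190067509233131649940057366334653200433090 ≈ 1.8798. Mertens estimate ln ln(140) + 0.2615 ≈ 1.8592.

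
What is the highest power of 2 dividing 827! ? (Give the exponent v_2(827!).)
v_2(827!) = 820

Legendre's formula: v_p(n!) = Σ_{k ≥ 1} ⌊n / p^k⌋. For p = 2, n = 827, the terms are:
  ⌊827/2^1⌋ = ⌊827/2⌋ = 413
  ⌊827/2^2⌋ = ⌊827/4⌋ = 206
  ⌊827/2^3⌋ = ⌊827/8⌋ = 103
  ⌊827/2^4⌋ = ⌊827/16⌋ = 51
  ⌊827/2^5⌋ = ⌊827/32⌋ = 25
  ⌊827/2^6⌋ = ⌊827/64⌋ = 12
  ⌊827/2^7⌋ = ⌊827/128⌋ = 6
  ⌊827/2^8⌋ = ⌊827/256⌋ = 3
  ⌊827/2^9⌋ = ⌊827/512⌋ = 1
(the next term ⌊827/2^10⌋ = 0, terminating the sum). Summing: v_2(827!) = 413 + 206 + 103 + 51 + 25 + 12 + 6 + 3 + 1 = 820.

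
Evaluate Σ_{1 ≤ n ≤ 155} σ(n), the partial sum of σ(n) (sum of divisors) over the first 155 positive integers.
Σ_{n ≤ 155} σ(n) = 19770

Compute σ(n) for each 1 ≤ n ≤ 155: σ(1) = 1, σ(2) = 3, σ(3) = 4, σ(4) = 7, σ(5) = 6, σ(6) = 12, σ(7) = 8, σ(8) = 15, σ(9) = 13, σ(10) = 18, σ(11) = 12, σ(12) = 28, σ(13) = 14, σ(14) = 24, σ(15) = 24, σ(16) = 31, σ(17) = 18, σ(18) = 39, σ(19) = 20, σ(20) = 42, σ(21) = 32, σ(22) = 36, σ(23) = 24, σ(24) = 60, σ(25) = 31, σ(26) = 42, σ(27) = 40, σ(28) = 56, σ(29) = 30, σ(30) = 72, σ(31) = 32, σ(32) = 63, σ(33) = 48, σ(34) = 54, σ(35) = 48, σ(36) = 91, σ(37) = 38, σ(38) = 60, σ(39) = 56, σ(40) = 90, σ(41) = 42, σ(42) = 96, σ(43) = 44, σ(44) = 84, σ(45) = 78, σ(46) = 72, σ(47) = 48, σ(48) = 124, σ(49) = 57, σ(50) = 93, σ(51) = 72, σ(52) = 98, σ(53) = 54, σ(54) = 120, σ(55) = 72, σ(56) = 120, σ(57) = 80, σ(58) = 90, σ(59) = 60, σ(60) = 168, σ(61) = 62, σ(62) = 96, σ(63) = 104, σ(64) = 127, σ(65) = 84, σ(66) = 144, σ(67) = 68, σ(68) = 126, σ(69) = 96, σ(70) = 144, σ(71) = 72, σ(72) = 195, σ(73) = 74, σ(74) = 114, σ(75) = 124, σ(76) = 140, σ(77) = 96, σ(78) = 168, σ(79) = 80, σ(80) = 186, σ(81) = 121, σ(82) = 126, σ(83) = 84, σ(84) = 224, σ(85) = 108, σ(86) = 132, σ(87) = 120, σ(88) = 180, σ(89) = 90, σ(90) = 234, σ(91) = 112, σ(92) = 168, σ(93) = 128, σ(94) = 144, σ(95) = 120, σ(96) = 252, σ(97) = 98, σ(98) = 171, σ(99) = 156, σ(100) = 217, σ(101) = 102, σ(102) = 216, σ(103) = 104, σ(104) = 210, σ(105) = 192, σ(106) = 162, σ(107) = 108, σ(108) = 280, σ(109) = 110, σ(110) = 216, σ(111) = 152, σ(112) = 248, σ(113) = 114, σ(114) = 240, σ(115) = 144, σ(116) = 210, σ(117) = 182, σ(118) = 180, σ(119) = 144, σ(120) = 360, σ(121) = 133, σ(122) = 186, σ(123) = 168, σ(124) = 224, σ(125) = 156, σ(126) = 312, σ(127) = 128, σ(128) = 255, σ(129) = 176, σ(130) = 252, σ(131) = 132, σ(132) = 336, σ(133) = 160, σ(134) = 204, σ(135) = 240, σ(136) = 270, σ(137) = 138, σ(138) = 288, σ(139) = 140, σ(140) = 336, σ(141) = 192, σ(142) = 216, σ(143) = 168, σ(144) = 403, σ(145) = 180, σ(146) = 222, σ(147) = 228, σ(148) = 266, σ(149) = 150, σ(150) = 372, σ(151) = 152, σ(152) = 300, σ(153) = 234, σ(154) = 288, σ(155) = 192. Summing all 155 values: 19770. (Average order: Σ_{n ≤ x} σ(n) ~ (π²/12) x². For x = 155, (π²/12)·155² ≈ 19759.77.)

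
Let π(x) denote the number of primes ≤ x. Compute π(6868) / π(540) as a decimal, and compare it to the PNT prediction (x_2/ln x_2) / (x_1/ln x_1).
π(6868)/π(540) = 883/99 ≈ 8.9192;  PNT prediction ≈ 9.0575.

π(540) = 99 and π(6868) = 883, so π(6868)/π(540) ≈ 8.9192. The PNT-predicted ratio is (6868/ln(6868)) / (540/ln(540)) ≈ 9.0575. The two agree to within a few percent, as expected.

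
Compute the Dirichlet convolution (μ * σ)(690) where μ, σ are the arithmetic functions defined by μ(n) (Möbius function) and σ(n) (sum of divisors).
(μ * σ)(690) = 690

Divisors of 690: [1, 2, 3, 5, 6, 10, 15, 23, 30, 46, 69, 115, 138, 230, 345, 690]. For each d | 690:
  d = 1: μ(1) · σ(690/1) = 1 · 1728 = 1728
  d = 2: μ(2) · σ(690/2) = -1 · 576 = -576
  d = 3: μ(3) · σ(690/3) = -1 · 432 = -432
  d = 5: μ(5) · σ(690/5) = -1 · 288 = -288
  d = 6: μ(6) · σ(690/6) = 1 · 144 = 144
  d = 10: μ(10) · σ(690/10) = 1 · 96 = 96
  d = 15: μ(15) · σ(690/15) = 1 · 72 = 72
  d = 23: μ(23) · σ(690/23) = -1 · 72 = -72
  d = 30: μ(30) · σ(690/30) = -1 · 24 = -24
  d = 46: μ(46) · σ(690/46) = 1 · 24 = 24
  d = 69: μ(69) · σ(690/69) = 1 · 18 = 18
  d = 115: μ(115) · σ(690/115) = 1 · 12 = 12
  d = 138: μ(138) · σ(690/138) = -1 · 6 = -6
  d = 230: μ(230) · σ(690/230) = -1 · 4 = -4
  d = 345: μ(345) · σ(690/345) = -1 · 3 = -3
  d = 690: μ(690) · σ(690/690) = 1 · 1 = 1
Summing: (μ * σ)(690) = 1728 + -576 + -432 + -288 + 144 + 96 + 72 + -72 + -24 + 24 + 18 + 12 + -6 + -4 + -3 + 1 = 690.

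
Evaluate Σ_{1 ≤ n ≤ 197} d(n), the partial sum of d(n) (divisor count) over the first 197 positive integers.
Σ_{n ≤ 197} d(n) = 1072

Compute d(n) for each 1 ≤ n ≤ 197: d(1) = 1, d(2) = 2, d(3) = 2, d(4) = 3, d(5) = 2, d(6) = 4, d(7) = 2, d(8) = 4, d(9) = 3, d(10) = 4, d(11) = 2, d(12) = 6, d(13) = 2, d(14) = 4, d(15) = 4, d(16) = 5, d(17) = 2, d(18) = 6, d(19) = 2, d(20) = 6, d(21) = 4, d(22) = 4, d(23) = 2, d(24) = 8, d(25) = 3, d(26) = 4, d(27) = 4, d(28) = 6, d(29) = 2, d(30) = 8, d(31) = 2, d(32) = 6, d(33) = 4, d(34) = 4, d(35) = 4, d(36) = 9, d(37) = 2, d(38) = 4, d(39) = 4, d(40) = 8, d(41) = 2, d(42) = 8, d(43) = 2, d(44) = 6, d(45) = 6, d(46) = 4, d(47) = 2, d(48) = 10, d(49) = 3, d(50) = 6, d(51) = 4, d(52) = 6, d(53) = 2, d(54) = 8, d(55) = 4, d(56) = 8, d(57) = 4, d(58) = 4, d(59) = 2, d(60) = 12, d(61) = 2, d(62) = 4, d(63) = 6, d(64) = 7, d(65) = 4, d(66) = 8, d(67) = 2, d(68) = 6, d(69) = 4, d(70) = 8, d(71) = 2, d(72) = 12, d(73) = 2, d(74) = 4, d(75) = 6, d(76) = 6, d(77) = 4, d(78) = 8, d(79) = 2, d(80) = 10, d(81) = 5, d(82) = 4, d(83) = 2, d(84) = 12, d(85) = 4, d(86) = 4, d(87) = 4, d(88) = 8, d(89) = 2, d(90) = 12, d(91) = 4, d(92) = 6, d(93) = 4, d(94) = 4, d(95) = 4, d(96) = 12, d(97) = 2, d(98) = 6, d(99) = 6, d(100) = 9, d(101) = 2, d(102) = 8, d(103) = 2, d(104) = 8, d(105) = 8, d(106) = 4, d(107) = 2, d(108) = 12, d(109) = 2, d(110) = 8, d(111) = 4, d(112) = 10, d(113) = 2, d(114) = 8, d(115) = 4, d(116) = 6, d(117) = 6, d(118) = 4, d(119) = 4, d(120) = 16, d(121) = 3, d(122) = 4, d(123) = 4, d(124) = 6, d(125) = 4, d(126) = 12, d(127) = 2, d(128) = 8, d(129) = 4, d(130) = 8, d(131) = 2, d(132) = 12, d(133) = 4, d(134) = 4, d(135) = 8, d(136) = 8, d(137) = 2, d(138) = 8, d(139) = 2, d(140) = 12, d(141) = 4, d(142) = 4, d(143) = 4, d(144) = 15, d(145) = 4, d(146) = 4, d(147) = 6, d(148) = 6, d(149) = 2, d(150) = 12, d(151) = 2, d(152) = 8, d(153) = 6, d(154) = 8, d(155) = 4, d(156) = 12, d(157) = 2, d(158) = 4, d(159) = 4, d(160) = 12, d(161) = 4, d(162) = 10, d(163) = 2, d(164) = 6, d(165) = 8, d(166) = 4, d(167) = 2, d(168) = 16, d(169) = 3, d(170) = 8, d(171) = 6, d(172) = 6, d(173) = 2, d(174) = 8, d(175) = 6, d(176) = 10, d(177) = 4, d(178) = 4, d(179) = 2, d(180) = 18, d(181) = 2, d(182) = 8, d(183) = 4, d(184) = 8, d(185) = 4, d(186) = 8, d(187) = 4, d(188) = 6, d(189) = 8, d(190) = 8, d(191) = 2, d(192) = 14, d(193) = 2, d(194) = 4, d(195) = 8, d(196) = 9, d(197) = 2. Summing all 197 values: 1072. (Dirichlet's divisor formula: Σ_{n ≤ x} d(n) = x ln(x) + (2γ − 1) x + O(√x). For x = 197, the asymptotic estimate is ≈ 1071.21.)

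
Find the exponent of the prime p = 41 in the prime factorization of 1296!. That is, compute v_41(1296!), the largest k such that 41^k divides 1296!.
v_41(1296!) = 31

Legendre's formula: v_p(n!) = Σ_{k ≥ 1} ⌊n / p^k⌋. For p = 41, n = 1296, the terms are:
  ⌊1296/41^1⌋ = ⌊1296/41⌋ = 31
(the next term ⌊1296/41^2⌋ = 0, terminating the sum). Summing: v_41(1296!) = 31 = 31.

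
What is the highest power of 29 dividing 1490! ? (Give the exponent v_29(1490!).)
v_29(1490!) = 52

Legendre's formula: v_p(n!) = Σ_{k ≥ 1} ⌊n / p^k⌋. For p = 29, n = 1490, the terms are:
  ⌊1490/29^1⌋ = ⌊1490/29⌋ = 51
  ⌊1490/29^2⌋ = ⌊1490/841⌋ = 1
(the next term ⌊1490/29^3⌋ = 0, terminating the sum). Summing: v_29(1490!) = 51 + 1 = 52.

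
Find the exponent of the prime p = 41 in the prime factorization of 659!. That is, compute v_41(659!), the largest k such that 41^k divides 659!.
v_41(659!) = 16

Legendre's formula: v_p(n!) = Σ_{k ≥ 1} ⌊n / p^k⌋. For p = 41, n = 659, the terms are:
  ⌊659/41^1⌋ = ⌊659/41⌋ = 16
(the next term ⌊659/41^2⌋ = 0, terminating the sum). Summing: v_41(659!) = 16 = 16.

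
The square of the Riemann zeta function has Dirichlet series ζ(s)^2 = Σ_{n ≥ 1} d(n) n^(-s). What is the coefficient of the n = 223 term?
d(223) = 2

ζ(s)^2 = (Σ 1/m^s)(Σ 1/k^s). The coefficient of 1/n^s in the product is the number of ordered pairs (m, k) with mk = n, which equals d(n). For n = 223, divisors are [1, 223], so d(223) = 2.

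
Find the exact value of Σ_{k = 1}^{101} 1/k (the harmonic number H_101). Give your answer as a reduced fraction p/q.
H_101 = 1463919079240743966268954674710929768361083/281670315928038407744716588098661706369472

Direct summation: H_101 = 1 + 1/2 + ... + 1/101. The least common denominator is lcm(1, ..., 101) = 7041757898200960193617914702466542659236800; over this denominator the numerator is 7041757898200960193617914702466542659236800 + 3520878949100480096808957351233271329618400 + 2347252632733653397872638234155514219745600 + 1760439474550240048404478675616635664809200 + 1408351579640192038723582940493308531847360 + 1173626316366826698936319117077757109872800 + 1005965414028708599088273528923791808462400 + 880219737275120024202239337808317832404600 + 782417544244551132624212744718504739915200 + 704175789820096019361791470246654265923680 + 640159808927360017601628609315140241748800 + 586813158183413349468159558538878554936400 + 541673684476996937970608823266657127633600 + 502982707014354299544136764461895904231200 + 469450526546730679574527646831102843949120 + 440109868637560012101119668904158916202300 + 414221052835350599624583217792149568190400 + 391208772122275566312106372359252369957600 + 370618836747418957558837615919291718907200 + 352087894910048009680895735123327132961840 + 335321804676236199696091176307930602820800 + 320079904463680008800814304657570120874400 + 306163386878302617113822378368110550401600 + 293406579091706674734079779269439277468200 + 281670315928038407744716588098661706369472 + 270836842238498468985304411633328563816800 + 260805848081517044208070914906168246638400 + 251491353507177149772068382230947952115600 + 242819237868998627366134989740225608939200 + 234725263273365339787263823415551421974560 + 227153480587127748181223054918275569652800 + 220054934318780006050559834452079458101150 + 213386602975786672533876203105046747249600 + 207110526417675299812291608896074784095200 + 201193082805741719817654705784758361692480 + 195604386061137783156053186179626184978800 + 190317781032458383611294991958555207006400 + 185309418373709478779418807959645859453600 + 180557894825665645990202941088885709211200 + 176043947455024004840447867561663566480920 + 171750192639047809600436943962598601444800 + 167660902338118099848045588153965301410400 + 163761811586068841712044527964338201377600 + 160039952231840004400407152328785060437200 + 156483508848910226524842548943700947983040 + 153081693439151308556911189184055275200800 + 149824636131935323268466270265245588494400 + 146703289545853337367039889634719638734100 + 143709344861244085584039075560541686923200 + 140835157964019203872358294049330853184736 + 138073684278450199874861072597383189396800 + 135418421119249234492652205816664281908400 + 132863356569829437615432352876727219985600 + 130402924040758522104035457453084123319200 + 128031961785472003520325721863028048349760 + 125745676753588574886034191115473976057800 + 123539612249139652519612538639763906302400 + 121409618934499313683067494870112804469600 + 119351828783067121925727367838415977275200 + 117362631636682669893631911707775710987280 + 115438654068868199895375650860107256708800 + 113576740293563874090611527459137784826400 + 111773934892078733232030392102643534273600 + 110027467159390003025279917226039729050575 + 108334736895399387594121764653331425526720 + 106693301487893336266938101552523373624800 + 105100864152253137218177831380097651630400 + 103555263208837649906145804448037392047600 + 102054462292767539037940792789370183467200 + 100596541402870859908827352892379180846240 + 99179688707055777374900207076993558580800 + 97802193030568891578026593089813092489400 + 96462436961656988953670064417349899441600 + 95158890516229191805647495979277603503200 + 93890105309346135914905529366220568789824 + 92654709186854739389709403979822929726800 + 91451401275337145371661229902162891678400 + 90278947412832822995101470544442854605600 + 89136175926594432830606515221095476699200 + 88021973727512002420223933780831783240460 + 86935282693839014736023638302056082212800 + 85875096319523904800218471981299300722400 + 84840456604830845706239936174295694689600 + 83830451169059049924022794076982650705200 + 82844210567070119924916643558429913638080 + 81880905793034420856022263982169100688800 + 80939745956332875788711663246741869646400 + 80019976115920002200203576164392530218600 + 79120875260684945995706906769286996171200 + 78241754424455113262421274471850473991520 + 77381954925285276852944117609522446804800 + 76540846719575654278455594592027637600400 + 75717826862375916060407684972758523217600 + 74912318065967661634233135132622794247200 + 74123767349483791511767523183858343781440 + 73351644772926668683519944817359819367050 + 72595442249494434985751697963572604734400 + 71854672430622042792019537780270843461600 + 71128867658595557511292067701682249083200 + 70417578982009601936179147024665426592368 + 69720375229712477164533808935312303556800 = 36597976981018599156723866867773244209027075, so H_101 = 36597976981018599156723866867773244209027075/7041757898200960193617914702466542659236800; reducing by gcd(36597976981018599156723866867773244209027075, 7041757898200960193617914702466542659236800) = 25 gives 1463919079240743966268954674710929768361083/281670315928038407744716588098661706369472 ≈ 5.19728. (The PNT-adjacent estimate ln(101) + γ ≈ 5.19234 matches within O(1/n).)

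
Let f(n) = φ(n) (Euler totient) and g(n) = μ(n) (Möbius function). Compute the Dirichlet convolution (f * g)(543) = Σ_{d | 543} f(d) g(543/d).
(φ * μ)(543) = 179

Divisors of 543: [1, 3, 181, 543]. For each d | 543:
  d = 1: φ(1) · μ(543/1) = 1 · 1 = 1
  d = 3: φ(3) · μ(543/3) = 2 · -1 = -2
  d = 181: φ(181) · μ(543/181) = 180 · -1 = -180
  d = 543: φ(543) · μ(543/543) = 360 · 1 = 360
Summing: (φ * μ)(543) = 1 + -2 + -180 + 360 = 179.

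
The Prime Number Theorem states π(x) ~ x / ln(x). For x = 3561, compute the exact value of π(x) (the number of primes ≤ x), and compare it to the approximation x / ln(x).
π(3561) = 499;  x/ln(x) ≈ 435.45;  relative error ≈ 12.74%.

Directly count primes up to 3561: π(3561) = 499. The PNT approximation gives 3561/ln(3561) ≈ 3561/8.17780 ≈ 435.45. Relative error (π(x) − x/ln(x)) / π(x) ≈ 12.74%; the approximation is known to undercount slightly (Li(x) is a better estimate).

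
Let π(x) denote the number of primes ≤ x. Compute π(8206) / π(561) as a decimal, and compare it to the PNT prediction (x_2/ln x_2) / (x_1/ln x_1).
π(8206)/π(561) = 1028/102 ≈ 10.0784;  PNT prediction ≈ 10.2731.

π(561) = 102 and π(8206) = 1028, so π(8206)/π(561) ≈ 10.0784. The PNT-predicted ratio is (8206/ln(8206)) / (561/ln(561)) ≈ 10.2731. The two agree to within a few percent, as expected.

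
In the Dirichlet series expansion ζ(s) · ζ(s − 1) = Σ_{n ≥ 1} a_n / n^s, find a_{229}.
σ(229) = 230

In the product (Σ m^0/m^s)(Σ k / k^s) = Σ (Σ_{d | n} d) / n^s, the coefficient of 1/n^s is σ(n) = Σ_{d | n} d. For n = 229, divisors are [1, 229]; summing: σ(229) = 230.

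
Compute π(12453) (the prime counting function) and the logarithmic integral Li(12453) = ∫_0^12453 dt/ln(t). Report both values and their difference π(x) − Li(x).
π(12453) = 1486;  Li(12453) ≈ 1509.23;  π(x) − Li(x) ≈ -23.23.

Direct count of primes ≤ 12453 gives π(12453) = 1486. Numerical evaluation of the logarithmic integral gives Li(12453) ≈ 1509.23. The difference π(x) − Li(x) ≈ -23.23 is typically negative for small/moderate x (Li(x) overestimates), though Littlewood's theorem shows this sign changes infinitely often.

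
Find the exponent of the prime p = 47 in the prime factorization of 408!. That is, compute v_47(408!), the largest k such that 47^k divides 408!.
v_47(408!) = 8

Legendre's formula: v_p(n!) = Σ_{k ≥ 1} ⌊n / p^k⌋. For p = 47, n = 408, the terms are:
  ⌊408/47^1⌋ = ⌊408/47⌋ = 8
(the next term ⌊408/47^2⌋ = 0, terminating the sum). Summing: v_47(408!) = 8 = 8.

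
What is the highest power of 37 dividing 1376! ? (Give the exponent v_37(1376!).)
v_37(1376!) = 38

Legendre's formula: v_p(n!) = Σ_{k ≥ 1} ⌊n / p^k⌋. For p = 37, n = 1376, the terms are:
  ⌊1376/37^1⌋ = ⌊1376/37⌋ = 37
  ⌊1376/37^2⌋ = ⌊1376/1369⌋ = 1
(the next term ⌊1376/37^3⌋ = 0, terminating the sum). Summing: v_37(1376!) = 37 + 1 = 38.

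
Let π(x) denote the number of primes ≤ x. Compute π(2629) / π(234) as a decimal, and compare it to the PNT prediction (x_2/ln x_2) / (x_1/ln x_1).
π(2629)/π(234) = 381/51 ≈ 7.4706;  PNT prediction ≈ 7.7836.

π(234) = 51 and π(2629) = 381, so π(2629)/π(234) ≈ 7.4706. The PNT-predicted ratio is (2629/ln(2629)) / (234/ln(234)) ≈ 7.7836. The two agree to within a few percent, as expected.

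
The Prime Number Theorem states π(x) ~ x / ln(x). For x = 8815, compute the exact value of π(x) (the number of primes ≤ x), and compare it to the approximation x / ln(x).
π(8815) = 1097;  x/ln(x) ≈ 970.37;  relative error ≈ 11.54%.

Directly count primes up to 8815: π(8815) = 1097. The PNT approximation gives 8815/ln(8815) ≈ 8815/9.08421 ≈ 970.37. Relative error (π(x) − x/ln(x)) / π(x) ≈ 11.54%; the approximation is known to undercount slightly (Li(x) is a better estimate).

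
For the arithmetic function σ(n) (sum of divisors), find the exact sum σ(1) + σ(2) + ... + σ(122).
Σ_{n ≤ 122} σ(n) = 12292

Compute σ(n) for each 1 ≤ n ≤ 122: σ(1) = 1, σ(2) = 3, σ(3) = 4, σ(4) = 7, σ(5) = 6, σ(6) = 12, σ(7) = 8, σ(8) = 15, σ(9) = 13, σ(10) = 18, σ(11) = 12, σ(12) = 28, σ(13) = 14, σ(14) = 24, σ(15) = 24, σ(16) = 31, σ(17) = 18, σ(18) = 39, σ(19) = 20, σ(20) = 42, σ(21) = 32, σ(22) = 36, σ(23) = 24, σ(24) = 60, σ(25) = 31, σ(26) = 42, σ(27) = 40, σ(28) = 56, σ(29) = 30, σ(30) = 72, σ(31) = 32, σ(32) = 63, σ(33) = 48, σ(34) = 54, σ(35) = 48, σ(36) = 91, σ(37) = 38, σ(38) = 60, σ(39) = 56, σ(40) = 90, σ(41) = 42, σ(42) = 96, σ(43) = 44, σ(44) = 84, σ(45) = 78, σ(46) = 72, σ(47) = 48, σ(48) = 124, σ(49) = 57, σ(50) = 93, σ(51) = 72, σ(52) = 98, σ(53) = 54, σ(54) = 120, σ(55) = 72, σ(56) = 120, σ(57) = 80, σ(58) = 90, σ(59) = 60, σ(60) = 168, σ(61) = 62, σ(62) = 96, σ(63) = 104, σ(64) = 127, σ(65) = 84, σ(66) = 144, σ(67) = 68, σ(68) = 126, σ(69) = 96, σ(70) = 144, σ(71) = 72, σ(72) = 195, σ(73) = 74, σ(74) = 114, σ(75) = 124, σ(76) = 140, σ(77) = 96, σ(78) = 168, σ(79) = 80, σ(80) = 186, σ(81) = 121, σ(82) = 126, σ(83) = 84, σ(84) = 224, σ(85) = 108, σ(86) = 132, σ(87) = 120, σ(88) = 180, σ(89) = 90, σ(90) = 234, σ(91) = 112, σ(92) = 168, σ(93) = 128, σ(94) = 144, σ(95) = 120, σ(96) = 252, σ(97) = 98, σ(98) = 171, σ(99) = 156, σ(100) = 217, σ(101) = 102, σ(102) = 216, σ(103) = 104, σ(104) = 210, σ(105) = 192, σ(106) = 162, σ(107) = 108, σ(108) = 280, σ(109) = 110, σ(110) = 216, σ(111) = 152, σ(112) = 248, σ(113) = 114, σ(114) = 240, σ(115) = 144, σ(116) = 210, σ(117) = 182, σ(118) = 180, σ(119) = 144, σ(120) = 360, σ(121) = 133, σ(122) = 186. Summing all 122 values: 12292. (Average order: Σ_{n ≤ x} σ(n) ~ (π²/12) x². For x = 122, (π²/12)·122² ≈ 12241.60.)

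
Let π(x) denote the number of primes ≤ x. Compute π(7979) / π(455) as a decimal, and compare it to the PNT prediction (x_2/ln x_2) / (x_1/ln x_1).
π(7979)/π(455) = 1006/87 ≈ 11.5632;  PNT prediction ≈ 11.9457.

π(455) = 87 and π(7979) = 1006, so π(7979)/π(455) ≈ 11.5632. The PNT-predicted ratio is (7979/ln(7979)) / (455/ln(455)) ≈ 11.9457. The two agree to within a few percent, as expected.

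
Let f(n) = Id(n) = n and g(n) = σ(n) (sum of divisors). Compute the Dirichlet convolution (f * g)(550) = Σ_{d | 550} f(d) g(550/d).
(Id * σ)(550) = 9890

Divisors of 550: [1, 2, 5, 10, 11, 22, 25, 50, 55, 110, 275, 550]. For each d | 550:
  d = 1: Id(1) · σ(550/1) = 1 · 1116 = 1116
  d = 2: Id(2) · σ(550/2) = 2 · 372 = 744
  d = 5: Id(5) · σ(550/5) = 5 · 216 = 1080
  d = 10: Id(10) · σ(550/10) = 10 · 72 = 720
  d = 11: Id(11) · σ(550/11) = 11 · 93 = 1023
  d = 22: Id(22) · σ(550/22) = 22 · 31 = 682
  d = 25: Id(25) · σ(550/25) = 25 · 36 = 900
  d = 50: Id(50) · σ(550/50) = 50 · 12 = 600
  d = 55: Id(55) · σ(550/55) = 55 · 18 = 990
  d = 110: Id(110) · σ(550/110) = 110 · 6 = 660
  d = 275: Id(275) · σ(550/275) = 275 · 3 = 825
  d = 550: Id(550) · σ(550/550) = 550 · 1 = 550
Summing: (Id * σ)(550) = 1116 + 744 + 1080 + 720 + 1023 + 682 + 900 + 600 + 990 + 660 + 825 + 550 = 9890.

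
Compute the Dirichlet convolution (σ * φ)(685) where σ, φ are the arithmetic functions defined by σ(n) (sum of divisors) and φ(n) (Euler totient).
(σ * φ)(685) = 2740

Divisors of 685: [1, 5, 137, 685]. For each d | 685:
  d = 1: σ(1) · φ(685/1) = 1 · 544 = 544
  d = 5: σ(5) · φ(685/5) = 6 · 136 = 816
  d = 137: σ(137) · φ(685/137) = 138 · 4 = 552
  d = 685: σ(685) · φ(685/685) = 828 · 1 = 828
Summing: (σ * φ)(685) = 544 + 816 + 552 + 828 = 2740.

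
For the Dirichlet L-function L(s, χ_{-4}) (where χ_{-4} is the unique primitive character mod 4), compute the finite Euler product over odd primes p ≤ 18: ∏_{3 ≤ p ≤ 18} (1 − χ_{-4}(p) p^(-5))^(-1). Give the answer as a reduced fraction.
∏ = 995046576444811700184375/998883930440647295664128

The odd primes p ≤ 18 are [3, 5, 7, 11, 13, 17]. For each, χ(p) = 1 if p ≡ 1 mod 4, χ(p) = −1 if p ≡ 3 mod 4. Taking (1 − χ(p)/p^5)^(-1) = p^5/(p^5 − χ(p)): (1 − (-1)/3^5)^(-1) · (1 − (1)/5^5)^(-1) · (1 − (-1)/7^5)^(-1) · (1 − (-1)/11^5)^(-1) · (1 − (1)/13^5)^(-1) · (1 − (1)/17^5)^(-1) = 995046576444811700184375/998883930440647295664128.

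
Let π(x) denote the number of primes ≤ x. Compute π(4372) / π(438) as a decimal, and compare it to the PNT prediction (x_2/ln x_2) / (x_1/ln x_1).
π(4372)/π(438) = 596/84 ≈ 7.0952;  PNT prediction ≈ 7.2422.

π(438) = 84 and π(4372) = 596, so π(4372)/π(438) ≈ 7.0952. The PNT-predicted ratio is (4372/ln(4372)) / (438/ln(438)) ≈ 7.2422. The two agree to within a few percent, as expected.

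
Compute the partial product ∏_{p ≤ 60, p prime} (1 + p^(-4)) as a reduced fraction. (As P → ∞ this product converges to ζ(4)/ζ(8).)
∏ = 268899977463896666211538700535176520374989057685372088116157788269917908013056/249460108221570249996046380281539524912894104533469497356108318512969044025625

The primes p ≤ 60 are [2, 3, 5, 7, 11, 13, 17, 19, 23, 29, 31, 37, 41, 43, 47, 53, 59]. For each, (1 + 1/p^4) = (p^4 + 1)/p^4. Multiplying these fractions over p ∈ [2, 3, 5, 7, 11, 13, 17, 19, 23, 29, 31, 37, 41, 43, 47, 53, 59] gives 268899977463896666211538700535176520374989057685372088116157788269917908013056/249460108221570249996046380281539524912894104533469497356108318512969044025625. (In the limit P → ∞ this tends to ζ(4)/ζ(8).)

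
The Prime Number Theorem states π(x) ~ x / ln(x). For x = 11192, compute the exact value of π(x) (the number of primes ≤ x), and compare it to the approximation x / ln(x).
π(11192) = 1355;  x/ln(x) ≈ 1200.48;  relative error ≈ 11.40%.

Directly count primes up to 11192: π(11192) = 1355. The PNT approximation gives 11192/ln(11192) ≈ 11192/9.32295 ≈ 1200.48. Relative error (π(x) − x/ln(x)) / π(x) ≈ 11.40%; the approximation is known to undercount slightly (Li(x) is a better estimate).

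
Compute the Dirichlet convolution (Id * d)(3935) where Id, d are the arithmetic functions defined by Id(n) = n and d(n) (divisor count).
(Id * d)(3935) = 5523

Divisors of 3935: [1, 5, 787, 3935]. For each d | 3935:
  d = 1: Id(1) · d(3935/1) = 1 · 4 = 4
  d = 5: Id(5) · d(3935/5) = 5 · 2 = 10
  d = 787: Id(787) · d(3935/787) = 787 · 2 = 1574
  d = 3935: Id(3935) · d(3935/3935) = 3935 · 1 = 3935
Summing: (Id * d)(3935) = 4 + 10 + 1574 + 3935 = 5523.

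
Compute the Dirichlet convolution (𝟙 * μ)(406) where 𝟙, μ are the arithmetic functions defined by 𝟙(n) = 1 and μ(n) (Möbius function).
(𝟙 * μ)(406) = 0

Divisors of 406: [1, 2, 7, 14, 29, 58, 203, 406]. For each d | 406:
  d = 1: 𝟙(1) · μ(406/1) = 1 · -1 = -1
  d = 2: 𝟙(2) · μ(406/2) = 1 · 1 = 1
  d = 7: 𝟙(7) · μ(406/7) = 1 · 1 = 1
  d = 14: 𝟙(14) · μ(406/14) = 1 · -1 = -1
  d = 29: 𝟙(29) · μ(406/29) = 1 · 1 = 1
  d = 58: 𝟙(58) · μ(406/58) = 1 · -1 = -1
  d = 203: 𝟙(203) · μ(406/203) = 1 · -1 = -1
  d = 406: 𝟙(406) · μ(406/406) = 1 · 1 = 1
Summing: (𝟙 * μ)(406) = -1 + 1 + 1 + -1 + 1 + -1 + -1 + 1 = 0.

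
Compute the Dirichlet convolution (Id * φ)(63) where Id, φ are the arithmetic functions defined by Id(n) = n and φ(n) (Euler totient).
(Id * φ)(63) = 273

Divisors of 63: [1, 3, 7, 9, 21, 63]. For each d | 63:
  d = 1: Id(1) · φ(63/1) = 1 · 36 = 36
  d = 3: Id(3) · φ(63/3) = 3 · 12 = 36
  d = 7: Id(7) · φ(63/7) = 7 · 6 = 42
  d = 9: Id(9) · φ(63/9) = 9 · 6 = 54
  d = 21: Id(21) · φ(63/21) = 21 · 2 = 42
  d = 63: Id(63) · φ(63/63) = 63 · 1 = 63
Summing: (Id * φ)(63) = 36 + 36 + 42 + 54 + 42 + 63 = 273.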